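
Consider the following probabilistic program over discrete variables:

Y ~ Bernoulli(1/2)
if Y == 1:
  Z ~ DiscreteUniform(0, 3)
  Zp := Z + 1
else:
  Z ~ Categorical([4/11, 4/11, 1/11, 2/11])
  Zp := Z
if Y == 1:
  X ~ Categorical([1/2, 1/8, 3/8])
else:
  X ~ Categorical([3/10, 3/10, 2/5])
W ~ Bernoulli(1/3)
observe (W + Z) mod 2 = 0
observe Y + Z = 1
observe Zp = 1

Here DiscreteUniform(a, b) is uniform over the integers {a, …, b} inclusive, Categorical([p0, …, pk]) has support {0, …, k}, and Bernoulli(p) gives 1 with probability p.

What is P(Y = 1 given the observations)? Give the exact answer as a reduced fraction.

P(Y = 1 | obs) = 11/19

Enumerate traces; 6 have nonzero weight after conditioning:
  (Y=0, Z=1, X=0, W=1) weight 1/55
  (Y=0, Z=1, X=1, W=1) weight 1/55
  (Y=0, Z=1, X=2, W=1) weight 4/165
  (Y=1, Z=0, X=0, W=0) weight 1/24
  (Y=1, Z=0, X=1, W=0) weight 1/96
  (Y=1, Z=0, X=2, W=0) weight 1/32
Group by Y:
  weight(Y=0) = 2/33
  weight(Y=1) = 1/12
Total weight = 2/33 + 1/12 = 19/132
P(Y=0 | obs) = 2/33 / 19/132 = 8/19
P(Y=1 | obs) = 1/12 / 19/132 = 11/19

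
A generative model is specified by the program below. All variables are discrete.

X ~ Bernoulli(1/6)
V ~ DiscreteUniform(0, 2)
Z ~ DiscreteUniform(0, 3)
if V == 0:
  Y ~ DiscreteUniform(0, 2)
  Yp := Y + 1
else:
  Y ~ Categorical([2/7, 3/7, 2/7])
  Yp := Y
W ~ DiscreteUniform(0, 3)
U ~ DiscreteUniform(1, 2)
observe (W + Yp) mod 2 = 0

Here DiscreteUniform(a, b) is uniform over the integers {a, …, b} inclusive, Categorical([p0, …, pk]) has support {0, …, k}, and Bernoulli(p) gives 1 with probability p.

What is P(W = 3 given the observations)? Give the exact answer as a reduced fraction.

P(W = 3 | obs) = 16/63

Enumerate traces; 288 have nonzero weight after conditioning:
  (X=0, V=0, Z=0, Y=0, W=1, U=1) weight 5/1728
  (X=0, V=0, Z=0, Y=0, W=1, U=2) weight 5/1728
  (X=0, V=0, Z=0, Y=0, W=3, U=1) weight 5/1728
  (X=0, V=0, Z=0, Y=0, W=3, U=2) weight 5/1728
  (X=0, V=0, Z=0, Y=1, W=0, U=1) weight 5/1728
  (X=0, V=0, Z=0, Y=1, W=0, U=2) weight 5/1728
  (X=0, V=0, Z=0, Y=1, W=2, U=1) weight 5/1728
  (X=0, V=0, Z=0, Y=1, W=2, U=2) weight 5/1728
  … 280 more
Group by W:
  weight(W=0) = 31/252
  weight(W=1) = 8/63
  weight(W=2) = 31/252
  weight(W=3) = 8/63
Total weight = 31/252 + 8/63 + 31/252 + 8/63 = 1/2
P(W=0 | obs) = 31/252 / 1/2 = 31/126
P(W=1 | obs) = 8/63 / 1/2 = 16/63
P(W=2 | obs) = 31/252 / 1/2 = 31/126
P(W=3 | obs) = 8/63 / 1/2 = 16/63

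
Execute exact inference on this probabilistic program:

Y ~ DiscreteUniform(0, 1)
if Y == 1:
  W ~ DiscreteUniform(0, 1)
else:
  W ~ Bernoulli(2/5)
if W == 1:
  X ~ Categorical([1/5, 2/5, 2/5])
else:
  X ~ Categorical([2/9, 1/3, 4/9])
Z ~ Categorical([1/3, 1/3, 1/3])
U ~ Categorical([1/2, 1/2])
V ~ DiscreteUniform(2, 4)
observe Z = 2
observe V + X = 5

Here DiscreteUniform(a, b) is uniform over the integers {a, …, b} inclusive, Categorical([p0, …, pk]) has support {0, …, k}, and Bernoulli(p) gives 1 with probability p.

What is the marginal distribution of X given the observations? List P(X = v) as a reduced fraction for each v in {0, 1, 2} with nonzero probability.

P(X=1) = 327/709, P(X=2) = 382/709

Enumerate traces; 16 have nonzero weight after conditioning:
  (Y=0, W=0, X=1, Z=2, U=0, V=4) weight 1/180
  (Y=0, W=0, X=1, Z=2, U=1, V=4) weight 1/180
  (Y=0, W=0, X=2, Z=2, U=0, V=3) weight 1/135
  (Y=0, W=0, X=2, Z=2, U=1, V=3) weight 1/135
  (Y=0, W=1, X=1, Z=2, U=0, V=4) weight 1/225
  (Y=0, W=1, X=1, Z=2, U=1, V=4) weight 1/225
  (Y=0, W=1, X=2, Z=2, U=0, V=3) weight 1/225
  (Y=0, W=1, X=2, Z=2, U=1, V=3) weight 1/225
  … 8 more
Group by X:
  weight(X=1) = 109/2700
  weight(X=2) = 191/4050
Total weight = 109/2700 + 191/4050 = 709/8100
P(X=1 | obs) = 109/2700 / 709/8100 = 327/709
P(X=2 | obs) = 191/4050 / 709/8100 = 382/709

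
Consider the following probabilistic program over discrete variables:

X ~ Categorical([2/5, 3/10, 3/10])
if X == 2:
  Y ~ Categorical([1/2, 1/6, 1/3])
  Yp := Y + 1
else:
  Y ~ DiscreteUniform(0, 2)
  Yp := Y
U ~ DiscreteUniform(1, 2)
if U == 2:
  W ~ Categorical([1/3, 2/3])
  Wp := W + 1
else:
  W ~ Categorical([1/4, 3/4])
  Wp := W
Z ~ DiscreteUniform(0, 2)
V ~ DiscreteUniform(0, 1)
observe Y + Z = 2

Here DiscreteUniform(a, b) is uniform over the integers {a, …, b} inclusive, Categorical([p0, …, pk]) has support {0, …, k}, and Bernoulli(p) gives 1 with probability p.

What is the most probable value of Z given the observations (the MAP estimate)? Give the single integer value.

argmax_v P(Z = v | obs) = 2

Enumerate traces; 72 have nonzero weight after conditioning:
  (X=0, Y=0, U=1, W=0, Z=2, V=0) weight 1/360
  (X=0, Y=0, U=1, W=0, Z=2, V=1) weight 1/360
  (X=0, Y=0, U=1, W=1, Z=2, V=0) weight 1/120
  (X=0, Y=0, U=1, W=1, Z=2, V=1) weight 1/120
  (X=0, Y=0, U=2, W=0, Z=2, V=0) weight 1/270
  (X=0, Y=0, U=2, W=0, Z=2, V=1) weight 1/270
  (X=0, Y=0, U=2, W=1, Z=2, V=0) weight 1/135
  (X=0, Y=0, U=2, W=1, Z=2, V=1) weight 1/135
  (X=0, Y=1, U=1, W=0, Z=1, V=0) weight 1/360
  (X=0, Y=2, U=1, W=0, Z=0, V=0) weight 1/360
  … 62 more
Group by Z:
  weight(Z=0) = 1/9
  weight(Z=1) = 17/180
  weight(Z=2) = 23/180
Total weight = 1/9 + 17/180 + 23/180 = 1/3
P(Z=0 | obs) = 1/9 / 1/3 = 1/3
P(Z=1 | obs) = 17/180 / 1/3 = 17/60
P(Z=2 | obs) = 23/180 / 1/3 = 23/60
argmax = 2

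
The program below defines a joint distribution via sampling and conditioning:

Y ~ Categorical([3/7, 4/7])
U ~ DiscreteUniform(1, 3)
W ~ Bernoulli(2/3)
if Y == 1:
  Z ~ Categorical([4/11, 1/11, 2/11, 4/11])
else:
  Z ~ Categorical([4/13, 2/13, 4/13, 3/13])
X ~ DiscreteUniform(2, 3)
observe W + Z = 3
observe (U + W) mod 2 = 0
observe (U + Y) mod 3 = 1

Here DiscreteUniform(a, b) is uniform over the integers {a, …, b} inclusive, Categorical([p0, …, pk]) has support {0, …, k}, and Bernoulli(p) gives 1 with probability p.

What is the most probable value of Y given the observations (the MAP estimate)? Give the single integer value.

Enumerate traces; 4 have nonzero weight after conditioning:
  (Y=0, U=1, W=1, Z=2, X=2) weight 4/273
  (Y=0, U=1, W=1, Z=2, X=3) weight 4/273
  (Y=1, U=3, W=1, Z=2, X=2) weight 8/693
  (Y=1, U=3, W=1, Z=2, X=3) weight 8/693
Group by Y:
  weight(Y=0) = 8/273
  weight(Y=1) = 16/693
Total weight = 8/273 + 16/693 = 472/9009
P(Y=0 | obs) = 8/273 / 472/9009 = 33/59
P(Y=1 | obs) = 16/693 / 472/9009 = 26/59
argmax = 0

argmax_v P(Y = v | obs) = 0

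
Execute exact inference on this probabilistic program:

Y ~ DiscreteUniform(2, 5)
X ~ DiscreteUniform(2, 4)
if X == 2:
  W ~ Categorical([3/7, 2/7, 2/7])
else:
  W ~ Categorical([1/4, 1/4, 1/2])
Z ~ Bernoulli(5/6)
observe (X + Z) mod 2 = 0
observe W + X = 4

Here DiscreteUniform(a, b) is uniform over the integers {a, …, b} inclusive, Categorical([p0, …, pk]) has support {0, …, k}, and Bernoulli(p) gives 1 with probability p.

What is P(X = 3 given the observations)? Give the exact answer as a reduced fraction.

P(X = 3 | obs) = 7/10

Enumerate traces; 12 have nonzero weight after conditioning:
  (Y=2, X=2, W=2, Z=0) weight 1/252
  (Y=2, X=3, W=1, Z=1) weight 5/288
  (Y=2, X=4, W=0, Z=0) weight 1/288
  (Y=3, X=2, W=2, Z=0) weight 1/252
  (Y=3, X=3, W=1, Z=1) weight 5/288
  (Y=3, X=4, W=0, Z=0) weight 1/288
  (Y=4, X=2, W=2, Z=0) weight 1/252
  (Y=4, X=3, W=1, Z=1) weight 5/288
  … 4 more
Group by X:
  weight(X=2) = 1/63
  weight(X=3) = 5/72
  weight(X=4) = 1/72
Total weight = 1/63 + 5/72 + 1/72 = 25/252
P(X=2 | obs) = 1/63 / 25/252 = 4/25
P(X=3 | obs) = 5/72 / 25/252 = 7/10
P(X=4 | obs) = 1/72 / 25/252 = 7/50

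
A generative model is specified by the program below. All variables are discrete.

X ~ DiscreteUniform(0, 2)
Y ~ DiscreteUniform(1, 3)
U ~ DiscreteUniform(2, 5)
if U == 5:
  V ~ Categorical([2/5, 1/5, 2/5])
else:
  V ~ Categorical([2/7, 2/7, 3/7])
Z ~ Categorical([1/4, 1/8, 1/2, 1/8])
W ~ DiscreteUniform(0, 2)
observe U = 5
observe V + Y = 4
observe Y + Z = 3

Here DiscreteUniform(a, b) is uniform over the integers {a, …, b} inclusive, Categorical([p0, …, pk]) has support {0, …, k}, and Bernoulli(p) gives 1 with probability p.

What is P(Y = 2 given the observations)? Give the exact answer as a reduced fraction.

P(Y = 2 | obs) = 1/2

Enumerate traces; 18 have nonzero weight after conditioning:
  (X=0, Y=2, U=5, V=2, Z=1, W=0) weight 1/2160
  (X=0, Y=2, U=5, V=2, Z=1, W=1) weight 1/2160
  (X=0, Y=2, U=5, V=2, Z=1, W=2) weight 1/2160
  (X=0, Y=3, U=5, V=1, Z=0, W=0) weight 1/2160
  (X=0, Y=3, U=5, V=1, Z=0, W=1) weight 1/2160
  (X=0, Y=3, U=5, V=1, Z=0, W=2) weight 1/2160
  (X=1, Y=2, U=5, V=2, Z=1, W=0) weight 1/2160
  (X=1, Y=2, U=5, V=2, Z=1, W=1) weight 1/2160
  … 10 more
Group by Y:
  weight(Y=2) = 1/240
  weight(Y=3) = 1/240
Total weight = 1/240 + 1/240 = 1/120
P(Y=2 | obs) = 1/240 / 1/120 = 1/2
P(Y=3 | obs) = 1/240 / 1/120 = 1/2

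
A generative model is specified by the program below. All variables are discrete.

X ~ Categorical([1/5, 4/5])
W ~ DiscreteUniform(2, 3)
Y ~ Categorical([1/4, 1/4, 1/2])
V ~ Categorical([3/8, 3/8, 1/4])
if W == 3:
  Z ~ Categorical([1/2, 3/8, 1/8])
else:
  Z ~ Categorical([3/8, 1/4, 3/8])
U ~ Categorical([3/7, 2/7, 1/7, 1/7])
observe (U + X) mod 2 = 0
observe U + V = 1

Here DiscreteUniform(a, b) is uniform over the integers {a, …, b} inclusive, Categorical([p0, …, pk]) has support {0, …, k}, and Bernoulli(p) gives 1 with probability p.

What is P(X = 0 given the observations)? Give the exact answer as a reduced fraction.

Enumerate traces; 36 have nonzero weight after conditioning:
  (X=0, W=2, Y=0, V=1, Z=0, U=0) weight 27/17920
  (X=0, W=2, Y=0, V=1, Z=1, U=0) weight 9/8960
  (X=0, W=2, Y=0, V=1, Z=2, U=0) weight 27/17920
  (X=0, W=2, Y=1, V=1, Z=0, U=0) weight 27/17920
  (X=0, W=2, Y=1, V=1, Z=1, U=0) weight 9/8960
  (X=0, W=2, Y=1, V=1, Z=2, U=0) weight 27/17920
  (X=0, W=2, Y=2, V=1, Z=0, U=0) weight 27/8960
  (X=0, W=2, Y=2, V=1, Z=1, U=0) weight 9/4480
  (X=1, W=2, Y=0, V=0, Z=0, U=1) weight 9/2240
  … 27 more
Group by X:
  weight(X=0) = 9/280
  weight(X=1) = 3/35
Total weight = 9/280 + 3/35 = 33/280
P(X=0 | obs) = 9/280 / 33/280 = 3/11
P(X=1 | obs) = 3/35 / 33/280 = 8/11

P(X = 0 | obs) = 3/11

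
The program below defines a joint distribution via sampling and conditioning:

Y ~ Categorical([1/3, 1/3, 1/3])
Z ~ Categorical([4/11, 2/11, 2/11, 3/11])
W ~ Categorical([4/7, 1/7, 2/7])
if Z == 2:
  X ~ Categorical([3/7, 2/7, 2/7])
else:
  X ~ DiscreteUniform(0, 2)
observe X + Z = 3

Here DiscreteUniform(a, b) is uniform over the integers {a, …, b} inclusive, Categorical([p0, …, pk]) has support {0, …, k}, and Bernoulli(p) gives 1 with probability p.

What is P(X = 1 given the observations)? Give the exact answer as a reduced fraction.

P(X = 1 | obs) = 12/47

Enumerate traces; 27 have nonzero weight after conditioning:
  (Y=0, Z=1, W=0, X=2) weight 8/693
  (Y=0, Z=1, W=1, X=2) weight 2/693
  (Y=0, Z=1, W=2, X=2) weight 4/693
  (Y=0, Z=2, W=0, X=1) weight 16/1617
  (Y=0, Z=2, W=1, X=1) weight 4/1617
  (Y=0, Z=2, W=2, X=1) weight 8/1617
  (Y=0, Z=3, W=0, X=0) weight 4/231
  (Y=0, Z=3, W=1, X=0) weight 1/231
  … 19 more
Group by X:
  weight(X=0) = 1/11
  weight(X=1) = 4/77
  weight(X=2) = 2/33
Total weight = 1/11 + 4/77 + 2/33 = 47/231
P(X=0 | obs) = 1/11 / 47/231 = 21/47
P(X=1 | obs) = 4/77 / 47/231 = 12/47
P(X=2 | obs) = 2/33 / 47/231 = 14/47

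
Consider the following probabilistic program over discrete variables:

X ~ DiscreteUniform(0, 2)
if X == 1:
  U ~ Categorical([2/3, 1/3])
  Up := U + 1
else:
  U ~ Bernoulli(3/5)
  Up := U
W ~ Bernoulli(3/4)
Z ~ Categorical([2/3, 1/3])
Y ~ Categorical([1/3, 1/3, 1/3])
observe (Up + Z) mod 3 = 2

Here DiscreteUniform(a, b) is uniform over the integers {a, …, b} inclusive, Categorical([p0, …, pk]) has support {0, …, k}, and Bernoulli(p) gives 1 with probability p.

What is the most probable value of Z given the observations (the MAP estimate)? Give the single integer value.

Enumerate traces; 24 have nonzero weight after conditioning:
  (X=0, U=1, W=0, Z=1, Y=0) weight 1/180
  (X=0, U=1, W=0, Z=1, Y=1) weight 1/180
  (X=0, U=1, W=0, Z=1, Y=2) weight 1/180
  (X=0, U=1, W=1, Z=1, Y=0) weight 1/60
  (X=0, U=1, W=1, Z=1, Y=1) weight 1/60
  (X=0, U=1, W=1, Z=1, Y=2) weight 1/60
  (X=1, U=0, W=0, Z=1, Y=0) weight 1/162
  (X=1, U=0, W=0, Z=1, Y=1) weight 1/162
  (X=1, U=1, W=0, Z=0, Y=0) weight 1/162
  … 15 more
Group by Z:
  weight(Z=0) = 2/27
  weight(Z=1) = 28/135
Total weight = 2/27 + 28/135 = 38/135
P(Z=0 | obs) = 2/27 / 38/135 = 5/19
P(Z=1 | obs) = 28/135 / 38/135 = 14/19
argmax = 1

argmax_v P(Z = v | obs) = 1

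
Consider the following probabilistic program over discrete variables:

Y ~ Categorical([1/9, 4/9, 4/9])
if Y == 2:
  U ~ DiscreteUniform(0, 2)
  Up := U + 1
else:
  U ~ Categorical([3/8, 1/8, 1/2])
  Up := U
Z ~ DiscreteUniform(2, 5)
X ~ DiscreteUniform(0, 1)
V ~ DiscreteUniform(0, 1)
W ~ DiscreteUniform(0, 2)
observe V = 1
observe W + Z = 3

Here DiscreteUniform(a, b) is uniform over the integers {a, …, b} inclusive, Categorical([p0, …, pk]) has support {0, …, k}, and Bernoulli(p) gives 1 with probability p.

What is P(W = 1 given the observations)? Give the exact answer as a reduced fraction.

P(W = 1 | obs) = 1/2

Enumerate traces; 36 have nonzero weight after conditioning:
  (Y=0, U=0, Z=2, X=0, V=1, W=1) weight 1/1152
  (Y=0, U=0, Z=2, X=1, V=1, W=1) weight 1/1152
  (Y=0, U=0, Z=3, X=0, V=1, W=0) weight 1/1152
  (Y=0, U=0, Z=3, X=1, V=1, W=0) weight 1/1152
  (Y=0, U=1, Z=2, X=0, V=1, W=1) weight 1/3456
  (Y=0, U=1, Z=2, X=1, V=1, W=1) weight 1/3456
  (Y=0, U=1, Z=3, X=0, V=1, W=0) weight 1/3456
  (Y=0, U=1, Z=3, X=1, V=1, W=0) weight 1/3456
  … 28 more
Group by W:
  weight(W=0) = 1/24
  weight(W=1) = 1/24
Total weight = 1/24 + 1/24 = 1/12
P(W=0 | obs) = 1/24 / 1/12 = 1/2
P(W=1 | obs) = 1/24 / 1/12 = 1/2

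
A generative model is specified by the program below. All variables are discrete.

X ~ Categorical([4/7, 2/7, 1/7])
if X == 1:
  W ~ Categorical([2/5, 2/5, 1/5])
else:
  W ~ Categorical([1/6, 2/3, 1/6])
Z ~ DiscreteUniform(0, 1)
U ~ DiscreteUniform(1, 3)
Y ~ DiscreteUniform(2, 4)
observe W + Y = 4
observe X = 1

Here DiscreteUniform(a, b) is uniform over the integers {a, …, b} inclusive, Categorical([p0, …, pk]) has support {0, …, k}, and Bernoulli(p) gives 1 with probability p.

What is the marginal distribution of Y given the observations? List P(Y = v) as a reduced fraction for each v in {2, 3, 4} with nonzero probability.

P(Y=2) = 1/5, P(Y=3) = 2/5, P(Y=4) = 2/5

Enumerate traces; 18 have nonzero weight after conditioning:
  (X=1, W=0, Z=0, U=1, Y=4) weight 2/315
  (X=1, W=0, Z=0, U=2, Y=4) weight 2/315
  (X=1, W=0, Z=0, U=3, Y=4) weight 2/315
  (X=1, W=0, Z=1, U=1, Y=4) weight 2/315
  (X=1, W=0, Z=1, U=2, Y=4) weight 2/315
  (X=1, W=0, Z=1, U=3, Y=4) weight 2/315
  (X=1, W=1, Z=0, U=1, Y=3) weight 2/315
  (X=1, W=1, Z=0, U=2, Y=3) weight 2/315
  (X=1, W=2, Z=0, U=1, Y=2) weight 1/315
  … 9 more
Group by Y:
  weight(Y=2) = 2/105
  weight(Y=3) = 4/105
  weight(Y=4) = 4/105
Total weight = 2/105 + 4/105 + 4/105 = 2/21
P(Y=2 | obs) = 2/105 / 2/21 = 1/5
P(Y=3 | obs) = 4/105 / 2/21 = 2/5
P(Y=4 | obs) = 4/105 / 2/21 = 2/5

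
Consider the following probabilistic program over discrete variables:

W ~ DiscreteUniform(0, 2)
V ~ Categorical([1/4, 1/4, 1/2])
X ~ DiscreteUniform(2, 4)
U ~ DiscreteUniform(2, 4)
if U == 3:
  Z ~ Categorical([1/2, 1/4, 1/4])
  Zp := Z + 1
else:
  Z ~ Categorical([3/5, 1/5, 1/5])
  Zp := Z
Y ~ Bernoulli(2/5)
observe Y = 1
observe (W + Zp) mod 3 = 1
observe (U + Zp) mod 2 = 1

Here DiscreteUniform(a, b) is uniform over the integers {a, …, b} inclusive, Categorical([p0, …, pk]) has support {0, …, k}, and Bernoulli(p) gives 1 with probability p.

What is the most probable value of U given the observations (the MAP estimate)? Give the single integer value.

Enumerate traces; 27 have nonzero weight after conditioning:
  (W=0, V=0, X=2, U=2, Z=1, Y=1) weight 1/1350
  (W=0, V=0, X=2, U=4, Z=1, Y=1) weight 1/1350
  (W=0, V=0, X=3, U=2, Z=1, Y=1) weight 1/1350
  (W=0, V=0, X=3, U=4, Z=1, Y=1) weight 1/1350
  (W=0, V=0, X=4, U=2, Z=1, Y=1) weight 1/1350
  (W=0, V=0, X=4, U=4, Z=1, Y=1) weight 1/1350
  (W=0, V=1, X=2, U=2, Z=1, Y=1) weight 1/1350
  (W=0, V=1, X=2, U=4, Z=1, Y=1) weight 1/1350
  (W=2, V=0, X=2, U=3, Z=1, Y=1) weight 1/1080
  … 18 more
Group by U:
  weight(U=2) = 2/225
  weight(U=3) = 1/90
  weight(U=4) = 2/225
Total weight = 2/225 + 1/90 + 2/225 = 13/450
P(U=2 | obs) = 2/225 / 13/450 = 4/13
P(U=3 | obs) = 1/90 / 13/450 = 5/13
P(U=4 | obs) = 2/225 / 13/450 = 4/13
argmax = 3

argmax_v P(U = v | obs) = 3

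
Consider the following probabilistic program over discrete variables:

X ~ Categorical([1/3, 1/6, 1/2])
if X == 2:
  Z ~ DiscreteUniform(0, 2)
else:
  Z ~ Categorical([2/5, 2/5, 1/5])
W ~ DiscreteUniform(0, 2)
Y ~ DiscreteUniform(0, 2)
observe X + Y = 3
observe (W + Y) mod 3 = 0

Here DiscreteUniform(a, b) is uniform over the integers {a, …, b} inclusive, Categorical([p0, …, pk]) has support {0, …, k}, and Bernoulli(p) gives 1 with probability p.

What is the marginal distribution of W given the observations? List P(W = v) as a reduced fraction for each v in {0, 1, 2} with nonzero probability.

P(W=1) = 1/4, P(W=2) = 3/4

Enumerate traces; 6 have nonzero weight after conditioning:
  (X=1, Z=0, W=1, Y=2) weight 1/135
  (X=1, Z=1, W=1, Y=2) weight 1/135
  (X=1, Z=2, W=1, Y=2) weight 1/270
  (X=2, Z=0, W=2, Y=1) weight 1/54
  (X=2, Z=1, W=2, Y=1) weight 1/54
  (X=2, Z=2, W=2, Y=1) weight 1/54
Group by W:
  weight(W=1) = 1/54
  weight(W=2) = 1/18
Total weight = 1/54 + 1/18 = 2/27
P(W=1 | obs) = 1/54 / 2/27 = 1/4
P(W=2 | obs) = 1/18 / 2/27 = 3/4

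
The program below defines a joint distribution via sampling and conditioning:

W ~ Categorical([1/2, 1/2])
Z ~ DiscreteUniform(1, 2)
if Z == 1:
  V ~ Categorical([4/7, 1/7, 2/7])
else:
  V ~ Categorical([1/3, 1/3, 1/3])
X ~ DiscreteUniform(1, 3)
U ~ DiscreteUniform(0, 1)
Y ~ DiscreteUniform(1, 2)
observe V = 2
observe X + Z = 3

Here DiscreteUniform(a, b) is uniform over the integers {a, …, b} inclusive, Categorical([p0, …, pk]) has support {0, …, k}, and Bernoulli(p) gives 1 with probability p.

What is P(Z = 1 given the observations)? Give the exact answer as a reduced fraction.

P(Z = 1 | obs) = 6/13

Enumerate traces; 16 have nonzero weight after conditioning:
  (W=0, Z=1, V=2, X=2, U=0, Y=1) weight 1/168
  (W=0, Z=1, V=2, X=2, U=0, Y=2) weight 1/168
  (W=0, Z=1, V=2, X=2, U=1, Y=1) weight 1/168
  (W=0, Z=1, V=2, X=2, U=1, Y=2) weight 1/168
  (W=0, Z=2, V=2, X=1, U=0, Y=1) weight 1/144
  (W=0, Z=2, V=2, X=1, U=0, Y=2) weight 1/144
  (W=0, Z=2, V=2, X=1, U=1, Y=1) weight 1/144
  (W=0, Z=2, V=2, X=1, U=1, Y=2) weight 1/144
  … 8 more
Group by Z:
  weight(Z=1) = 1/21
  weight(Z=2) = 1/18
Total weight = 1/21 + 1/18 = 13/126
P(Z=1 | obs) = 1/21 / 13/126 = 6/13
P(Z=2 | obs) = 1/18 / 13/126 = 7/13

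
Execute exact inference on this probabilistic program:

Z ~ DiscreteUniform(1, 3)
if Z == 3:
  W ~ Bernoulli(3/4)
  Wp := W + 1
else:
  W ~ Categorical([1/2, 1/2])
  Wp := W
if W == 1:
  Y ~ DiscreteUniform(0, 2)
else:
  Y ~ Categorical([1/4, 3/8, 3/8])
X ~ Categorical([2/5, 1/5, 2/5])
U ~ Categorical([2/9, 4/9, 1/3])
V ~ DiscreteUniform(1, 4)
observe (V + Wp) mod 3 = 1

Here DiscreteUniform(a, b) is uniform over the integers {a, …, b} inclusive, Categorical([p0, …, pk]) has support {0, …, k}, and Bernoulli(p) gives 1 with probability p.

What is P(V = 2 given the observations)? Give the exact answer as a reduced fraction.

P(V = 2 | obs) = 3/16

Enumerate traces; 216 have nonzero weight after conditioning:
  (Z=1, W=0, Y=0, X=0, U=0, V=1) weight 1/1080
  (Z=1, W=0, Y=0, X=0, U=0, V=4) weight 1/1080
  (Z=1, W=0, Y=0, X=0, U=1, V=1) weight 1/540
  (Z=1, W=0, Y=0, X=0, U=1, V=4) weight 1/540
  (Z=1, W=0, Y=0, X=0, U=2, V=1) weight 1/720
  (Z=1, W=0, Y=0, X=0, U=2, V=4) weight 1/720
  (Z=1, W=0, Y=0, X=1, U=0, V=1) weight 1/2160
  (Z=1, W=0, Y=0, X=1, U=0, V=4) weight 1/2160
  (Z=1, W=1, Y=0, X=0, U=0, V=3) weight 1/810
  (Z=3, W=1, Y=0, X=0, U=0, V=2) weight 1/540
  … 206 more
Group by V:
  weight(V=1) = 1/12
  weight(V=2) = 1/16
  weight(V=3) = 5/48
  weight(V=4) = 1/12
Total weight = 1/12 + 1/16 + 5/48 + 1/12 = 1/3
P(V=1 | obs) = 1/12 / 1/3 = 1/4
P(V=2 | obs) = 1/16 / 1/3 = 3/16
P(V=3 | obs) = 5/48 / 1/3 = 5/16
P(V=4 | obs) = 1/12 / 1/3 = 1/4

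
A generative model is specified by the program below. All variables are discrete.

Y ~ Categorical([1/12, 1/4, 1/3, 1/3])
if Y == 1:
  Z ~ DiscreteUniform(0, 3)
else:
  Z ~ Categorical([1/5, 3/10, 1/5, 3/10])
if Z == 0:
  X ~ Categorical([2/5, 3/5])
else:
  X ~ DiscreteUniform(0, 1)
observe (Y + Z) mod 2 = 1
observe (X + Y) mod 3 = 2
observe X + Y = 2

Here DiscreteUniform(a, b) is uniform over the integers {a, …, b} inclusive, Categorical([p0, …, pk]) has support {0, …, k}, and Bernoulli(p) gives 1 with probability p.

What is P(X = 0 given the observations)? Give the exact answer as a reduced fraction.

P(X = 0 | obs) = 16/27

Enumerate traces; 4 have nonzero weight after conditioning:
  (Y=1, Z=0, X=1) weight 3/80
  (Y=1, Z=2, X=1) weight 1/32
  (Y=2, Z=1, X=0) weight 1/20
  (Y=2, Z=3, X=0) weight 1/20
Group by X:
  weight(X=0) = 1/10
  weight(X=1) = 11/160
Total weight = 1/10 + 11/160 = 27/160
P(X=0 | obs) = 1/10 / 27/160 = 16/27
P(X=1 | obs) = 11/160 / 27/160 = 11/27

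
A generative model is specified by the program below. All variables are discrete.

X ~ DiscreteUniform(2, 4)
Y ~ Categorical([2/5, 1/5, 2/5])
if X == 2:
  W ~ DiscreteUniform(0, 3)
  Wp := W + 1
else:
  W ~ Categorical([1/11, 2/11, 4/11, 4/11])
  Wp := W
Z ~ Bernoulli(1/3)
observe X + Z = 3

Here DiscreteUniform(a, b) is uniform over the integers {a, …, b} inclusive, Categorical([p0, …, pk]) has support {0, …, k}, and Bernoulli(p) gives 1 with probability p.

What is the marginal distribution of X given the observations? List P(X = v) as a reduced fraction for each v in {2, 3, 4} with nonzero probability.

Enumerate traces; 24 have nonzero weight after conditioning:
  (X=2, Y=0, W=0, Z=1) weight 1/90
  (X=2, Y=0, W=1, Z=1) weight 1/90
  (X=2, Y=0, W=2, Z=1) weight 1/90
  (X=2, Y=0, W=3, Z=1) weight 1/90
  (X=2, Y=1, W=0, Z=1) weight 1/180
  (X=2, Y=1, W=1, Z=1) weight 1/180
  (X=2, Y=1, W=2, Z=1) weight 1/180
  (X=2, Y=1, W=3, Z=1) weight 1/180
  (X=3, Y=0, W=0, Z=0) weight 4/495
  … 15 more
Group by X:
  weight(X=2) = 1/9
  weight(X=3) = 2/9
Total weight = 1/9 + 2/9 = 1/3
P(X=2 | obs) = 1/9 / 1/3 = 1/3
P(X=3 | obs) = 2/9 / 1/3 = 2/3

P(X=2) = 1/3, P(X=3) = 2/3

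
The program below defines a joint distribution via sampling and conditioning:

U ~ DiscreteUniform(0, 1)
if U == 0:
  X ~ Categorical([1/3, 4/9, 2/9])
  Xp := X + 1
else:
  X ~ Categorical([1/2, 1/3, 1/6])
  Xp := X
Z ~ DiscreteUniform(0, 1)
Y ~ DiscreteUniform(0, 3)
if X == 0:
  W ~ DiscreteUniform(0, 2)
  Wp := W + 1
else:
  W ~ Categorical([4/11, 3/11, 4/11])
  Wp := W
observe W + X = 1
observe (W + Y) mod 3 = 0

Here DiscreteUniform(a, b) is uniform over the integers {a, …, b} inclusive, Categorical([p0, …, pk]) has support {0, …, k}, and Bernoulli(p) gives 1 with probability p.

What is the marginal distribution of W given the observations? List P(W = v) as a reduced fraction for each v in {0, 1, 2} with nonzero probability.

Enumerate traces; 12 have nonzero weight after conditioning:
  (U=0, X=0, Z=0, Y=2, W=1) weight 1/144
  (U=0, X=0, Z=1, Y=2, W=1) weight 1/144
  (U=0, X=1, Z=0, Y=0, W=0) weight 1/99
  (U=0, X=1, Z=0, Y=3, W=0) weight 1/99
  (U=0, X=1, Z=1, Y=0, W=0) weight 1/99
  (U=0, X=1, Z=1, Y=3, W=0) weight 1/99
  (U=1, X=0, Z=0, Y=2, W=1) weight 1/96
  (U=1, X=0, Z=1, Y=2, W=1) weight 1/96
  … 4 more
Group by W:
  weight(W=0) = 7/99
  weight(W=1) = 5/144
Total weight = 7/99 + 5/144 = 167/1584
P(W=0 | obs) = 7/99 / 167/1584 = 112/167
P(W=1 | obs) = 5/144 / 167/1584 = 55/167

P(W=0) = 112/167, P(W=1) = 55/167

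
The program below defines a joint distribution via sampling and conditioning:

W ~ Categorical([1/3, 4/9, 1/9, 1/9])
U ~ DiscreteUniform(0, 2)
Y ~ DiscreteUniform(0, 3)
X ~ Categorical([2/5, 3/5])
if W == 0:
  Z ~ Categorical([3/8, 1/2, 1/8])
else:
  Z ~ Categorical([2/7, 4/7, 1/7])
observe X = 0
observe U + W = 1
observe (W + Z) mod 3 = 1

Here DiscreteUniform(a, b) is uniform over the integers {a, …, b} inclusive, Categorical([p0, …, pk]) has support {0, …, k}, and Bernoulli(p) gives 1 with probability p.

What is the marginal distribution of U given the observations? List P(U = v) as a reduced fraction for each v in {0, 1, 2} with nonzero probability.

P(U=0) = 16/37, P(U=1) = 21/37

Enumerate traces; 8 have nonzero weight after conditioning:
  (W=0, U=1, Y=0, X=0, Z=1) weight 1/180
  (W=0, U=1, Y=1, X=0, Z=1) weight 1/180
  (W=0, U=1, Y=2, X=0, Z=1) weight 1/180
  (W=0, U=1, Y=3, X=0, Z=1) weight 1/180
  (W=1, U=0, Y=0, X=0, Z=0) weight 4/945
  (W=1, U=0, Y=1, X=0, Z=0) weight 4/945
  (W=1, U=0, Y=2, X=0, Z=0) weight 4/945
  (W=1, U=0, Y=3, X=0, Z=0) weight 4/945
Group by U:
  weight(U=0) = 16/945
  weight(U=1) = 1/45
Total weight = 16/945 + 1/45 = 37/945
P(U=0 | obs) = 16/945 / 37/945 = 16/37
P(U=1 | obs) = 1/45 / 37/945 = 21/37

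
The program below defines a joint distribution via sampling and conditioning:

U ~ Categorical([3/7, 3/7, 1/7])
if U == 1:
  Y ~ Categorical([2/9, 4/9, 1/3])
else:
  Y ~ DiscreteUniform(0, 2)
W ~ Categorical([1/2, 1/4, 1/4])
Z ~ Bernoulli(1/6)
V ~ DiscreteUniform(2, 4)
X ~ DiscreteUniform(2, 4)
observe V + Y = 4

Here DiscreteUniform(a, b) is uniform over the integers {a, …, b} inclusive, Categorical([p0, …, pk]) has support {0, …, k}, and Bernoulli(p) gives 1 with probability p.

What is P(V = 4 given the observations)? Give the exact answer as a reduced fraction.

P(V = 4 | obs) = 2/7

Enumerate traces; 162 have nonzero weight after conditioning:
  (U=0, Y=0, W=0, Z=0, V=4, X=2) weight 5/756
  (U=0, Y=0, W=0, Z=0, V=4, X=3) weight 5/756
  (U=0, Y=0, W=0, Z=0, V=4, X=4) weight 5/756
  (U=0, Y=0, W=0, Z=1, V=4, X=2) weight 1/756
  (U=0, Y=0, W=0, Z=1, V=4, X=3) weight 1/756
  (U=0, Y=0, W=0, Z=1, V=4, X=4) weight 1/756
  (U=0, Y=0, W=1, Z=0, V=4, X=2) weight 5/1512
  (U=0, Y=0, W=1, Z=0, V=4, X=3) weight 5/1512
  (U=0, Y=1, W=0, Z=0, V=3, X=2) weight 5/756
  (U=0, Y=2, W=0, Z=0, V=2, X=2) weight 5/756
  … 152 more
Group by V:
  weight(V=2) = 1/9
  weight(V=3) = 8/63
  weight(V=4) = 2/21
Total weight = 1/9 + 8/63 + 2/21 = 1/3
P(V=2 | obs) = 1/9 / 1/3 = 1/3
P(V=3 | obs) = 8/63 / 1/3 = 8/21
P(V=4 | obs) = 2/21 / 1/3 = 2/7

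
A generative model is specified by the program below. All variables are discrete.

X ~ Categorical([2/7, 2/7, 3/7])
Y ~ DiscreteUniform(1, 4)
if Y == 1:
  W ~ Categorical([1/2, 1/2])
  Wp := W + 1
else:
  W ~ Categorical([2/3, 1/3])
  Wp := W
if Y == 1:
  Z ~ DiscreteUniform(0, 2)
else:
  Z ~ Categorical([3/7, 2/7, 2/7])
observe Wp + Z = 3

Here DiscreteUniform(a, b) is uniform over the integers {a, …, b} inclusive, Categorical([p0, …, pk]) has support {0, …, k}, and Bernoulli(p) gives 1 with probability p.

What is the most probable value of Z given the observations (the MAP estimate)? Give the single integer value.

Enumerate traces; 15 have nonzero weight after conditioning:
  (X=0, Y=1, W=0, Z=2) weight 1/84
  (X=0, Y=1, W=1, Z=1) weight 1/84
  (X=0, Y=2, W=1, Z=2) weight 1/147
  (X=0, Y=3, W=1, Z=2) weight 1/147
  (X=0, Y=4, W=1, Z=2) weight 1/147
  (X=1, Y=1, W=0, Z=2) weight 1/84
  (X=1, Y=1, W=1, Z=1) weight 1/84
  (X=1, Y=2, W=1, Z=2) weight 1/147
  … 7 more
Group by Z:
  weight(Z=1) = 1/24
  weight(Z=2) = 19/168
Total weight = 1/24 + 19/168 = 13/84
P(Z=1 | obs) = 1/24 / 13/84 = 7/26
P(Z=2 | obs) = 19/168 / 13/84 = 19/26
argmax = 2

argmax_v P(Z = v | obs) = 2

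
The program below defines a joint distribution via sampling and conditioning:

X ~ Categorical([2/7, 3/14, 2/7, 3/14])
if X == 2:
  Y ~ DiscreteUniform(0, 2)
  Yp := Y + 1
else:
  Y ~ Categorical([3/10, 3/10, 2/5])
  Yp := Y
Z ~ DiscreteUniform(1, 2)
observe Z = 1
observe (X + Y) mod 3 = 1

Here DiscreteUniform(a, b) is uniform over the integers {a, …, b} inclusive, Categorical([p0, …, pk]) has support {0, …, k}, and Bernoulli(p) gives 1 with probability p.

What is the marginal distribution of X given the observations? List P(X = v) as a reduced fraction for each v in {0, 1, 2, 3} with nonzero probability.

Enumerate traces; 4 have nonzero weight after conditioning:
  (X=0, Y=1, Z=1) weight 3/70
  (X=1, Y=0, Z=1) weight 9/280
  (X=2, Y=2, Z=1) weight 1/21
  (X=3, Y=1, Z=1) weight 9/280
Group by X:
  weight(X=0) = 3/70
  weight(X=1) = 9/280
  weight(X=2) = 1/21
  weight(X=3) = 9/280
Total weight = 3/70 + 9/280 + 1/21 + 9/280 = 13/84
P(X=0 | obs) = 3/70 / 13/84 = 18/65
P(X=1 | obs) = 9/280 / 13/84 = 27/130
P(X=2 | obs) = 1/21 / 13/84 = 4/13
P(X=3 | obs) = 9/280 / 13/84 = 27/130

P(X=0) = 18/65, P(X=1) = 27/130, P(X=2) = 4/13, P(X=3) = 27/130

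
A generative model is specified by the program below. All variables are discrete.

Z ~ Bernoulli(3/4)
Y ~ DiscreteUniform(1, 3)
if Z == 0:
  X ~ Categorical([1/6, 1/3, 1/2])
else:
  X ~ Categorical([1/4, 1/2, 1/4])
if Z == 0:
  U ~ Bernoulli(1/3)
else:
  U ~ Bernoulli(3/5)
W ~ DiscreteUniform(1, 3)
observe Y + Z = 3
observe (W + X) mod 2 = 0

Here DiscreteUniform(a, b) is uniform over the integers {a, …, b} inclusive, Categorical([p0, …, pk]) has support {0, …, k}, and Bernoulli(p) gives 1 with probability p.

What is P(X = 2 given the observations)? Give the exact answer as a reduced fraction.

Enumerate traces; 16 have nonzero weight after conditioning:
  (Z=0, Y=3, X=0, U=0, W=2) weight 1/324
  (Z=0, Y=3, X=0, U=1, W=2) weight 1/648
  (Z=0, Y=3, X=1, U=0, W=1) weight 1/162
  (Z=0, Y=3, X=1, U=0, W=3) weight 1/162
  (Z=0, Y=3, X=1, U=1, W=1) weight 1/324
  (Z=0, Y=3, X=1, U=1, W=3) weight 1/324
  (Z=0, Y=3, X=2, U=0, W=2) weight 1/108
  (Z=0, Y=3, X=2, U=1, W=2) weight 1/216
  … 8 more
Group by X:
  weight(X=0) = 11/432
  weight(X=1) = 11/108
  weight(X=2) = 5/144
Total weight = 11/432 + 11/108 + 5/144 = 35/216
P(X=0 | obs) = 11/432 / 35/216 = 11/70
P(X=1 | obs) = 11/108 / 35/216 = 22/35
P(X=2 | obs) = 5/144 / 35/216 = 3/14

P(X = 2 | obs) = 3/14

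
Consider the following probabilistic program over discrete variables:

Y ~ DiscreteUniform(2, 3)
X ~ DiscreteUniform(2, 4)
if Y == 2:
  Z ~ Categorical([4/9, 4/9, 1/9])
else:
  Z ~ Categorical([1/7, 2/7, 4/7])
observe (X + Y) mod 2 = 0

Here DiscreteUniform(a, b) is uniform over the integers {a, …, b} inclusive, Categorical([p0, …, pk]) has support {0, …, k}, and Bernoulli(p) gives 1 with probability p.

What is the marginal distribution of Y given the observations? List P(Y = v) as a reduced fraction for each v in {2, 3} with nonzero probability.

Enumerate traces; 9 have nonzero weight after conditioning:
  (Y=2, X=2, Z=0) weight 2/27
  (Y=2, X=2, Z=1) weight 2/27
  (Y=2, X=2, Z=2) weight 1/54
  (Y=2, X=4, Z=0) weight 2/27
  (Y=2, X=4, Z=1) weight 2/27
  (Y=2, X=4, Z=2) weight 1/54
  (Y=3, X=3, Z=0) weight 1/42
  (Y=3, X=3, Z=1) weight 1/21
  … 1 more
Group by Y:
  weight(Y=2) = 1/3
  weight(Y=3) = 1/6
Total weight = 1/3 + 1/6 = 1/2
P(Y=2 | obs) = 1/3 / 1/2 = 2/3
P(Y=3 | obs) = 1/6 / 1/2 = 1/3

P(Y=2) = 2/3, P(Y=3) = 1/3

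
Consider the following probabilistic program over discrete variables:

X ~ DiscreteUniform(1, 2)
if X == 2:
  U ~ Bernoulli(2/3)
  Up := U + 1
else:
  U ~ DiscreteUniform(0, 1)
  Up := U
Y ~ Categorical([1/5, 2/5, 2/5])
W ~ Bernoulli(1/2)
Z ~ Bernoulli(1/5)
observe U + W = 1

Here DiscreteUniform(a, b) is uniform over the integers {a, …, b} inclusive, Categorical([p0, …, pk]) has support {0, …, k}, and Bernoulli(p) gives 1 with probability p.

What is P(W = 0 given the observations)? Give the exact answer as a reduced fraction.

Enumerate traces; 24 have nonzero weight after conditioning:
  (X=1, U=0, Y=0, W=1, Z=0) weight 1/50
  (X=1, U=0, Y=0, W=1, Z=1) weight 1/200
  (X=1, U=0, Y=1, W=1, Z=0) weight 1/25
  (X=1, U=0, Y=1, W=1, Z=1) weight 1/100
  (X=1, U=0, Y=2, W=1, Z=0) weight 1/25
  (X=1, U=0, Y=2, W=1, Z=1) weight 1/100
  (X=1, U=1, Y=0, W=0, Z=0) weight 1/50
  (X=1, U=1, Y=0, W=0, Z=1) weight 1/200
  … 16 more
Group by W:
  weight(W=0) = 7/24
  weight(W=1) = 5/24
Total weight = 7/24 + 5/24 = 1/2
P(W=0 | obs) = 7/24 / 1/2 = 7/12
P(W=1 | obs) = 5/24 / 1/2 = 5/12

P(W = 0 | obs) = 7/12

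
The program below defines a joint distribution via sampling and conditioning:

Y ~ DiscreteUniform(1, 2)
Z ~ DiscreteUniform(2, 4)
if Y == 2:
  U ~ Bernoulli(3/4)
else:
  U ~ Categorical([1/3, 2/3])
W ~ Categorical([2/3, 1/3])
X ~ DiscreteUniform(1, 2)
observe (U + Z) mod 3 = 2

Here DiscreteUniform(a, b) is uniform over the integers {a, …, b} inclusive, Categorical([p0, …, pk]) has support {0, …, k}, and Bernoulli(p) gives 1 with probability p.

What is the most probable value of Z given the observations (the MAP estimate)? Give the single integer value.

Enumerate traces; 16 have nonzero weight after conditioning:
  (Y=1, Z=2, U=0, W=0, X=1) weight 1/54
  (Y=1, Z=2, U=0, W=0, X=2) weight 1/54
  (Y=1, Z=2, U=0, W=1, X=1) weight 1/108
  (Y=1, Z=2, U=0, W=1, X=2) weight 1/108
  (Y=1, Z=4, U=1, W=0, X=1) weight 1/27
  (Y=1, Z=4, U=1, W=0, X=2) weight 1/27
  (Y=1, Z=4, U=1, W=1, X=1) weight 1/54
  (Y=1, Z=4, U=1, W=1, X=2) weight 1/54
  … 8 more
Group by Z:
  weight(Z=2) = 7/72
  weight(Z=4) = 17/72
Total weight = 7/72 + 17/72 = 1/3
P(Z=2 | obs) = 7/72 / 1/3 = 7/24
P(Z=4 | obs) = 17/72 / 1/3 = 17/24
argmax = 4

argmax_v P(Z = v | obs) = 4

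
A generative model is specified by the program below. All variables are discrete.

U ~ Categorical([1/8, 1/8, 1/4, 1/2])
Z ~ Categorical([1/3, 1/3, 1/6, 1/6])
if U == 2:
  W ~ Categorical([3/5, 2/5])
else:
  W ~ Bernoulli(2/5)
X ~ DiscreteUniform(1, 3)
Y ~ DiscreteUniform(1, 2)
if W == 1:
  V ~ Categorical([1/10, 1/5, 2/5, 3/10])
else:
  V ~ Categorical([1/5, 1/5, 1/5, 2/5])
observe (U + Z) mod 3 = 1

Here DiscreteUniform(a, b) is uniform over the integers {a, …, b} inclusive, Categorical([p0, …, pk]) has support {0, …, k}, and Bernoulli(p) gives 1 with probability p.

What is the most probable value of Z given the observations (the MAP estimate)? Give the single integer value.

Enumerate traces; 240 have nonzero weight after conditioning:
  (U=0, Z=1, W=0, X=1, Y=1, V=0) weight 1/1200
  (U=0, Z=1, W=0, X=1, Y=1, V=1) weight 1/1200
  (U=0, Z=1, W=0, X=1, Y=1, V=2) weight 1/1200
  (U=0, Z=1, W=0, X=1, Y=1, V=3) weight 1/600
  (U=0, Z=1, W=0, X=1, Y=2, V=0) weight 1/1200
  (U=0, Z=1, W=0, X=1, Y=2, V=1) weight 1/1200
  (U=0, Z=1, W=0, X=1, Y=2, V=2) weight 1/1200
  (U=0, Z=1, W=0, X=1, Y=2, V=3) weight 1/600
  (U=1, Z=0, W=0, X=1, Y=1, V=0) weight 1/1200
  (U=1, Z=3, W=0, X=1, Y=1, V=0) weight 1/2400
  … 230 more
Group by Z:
  weight(Z=0) = 1/24
  weight(Z=1) = 5/24
  weight(Z=2) = 1/24
  weight(Z=3) = 1/48
Total weight = 1/24 + 5/24 + 1/24 + 1/48 = 5/16
P(Z=0 | obs) = 1/24 / 5/16 = 2/15
P(Z=1 | obs) = 5/24 / 5/16 = 2/3
P(Z=2 | obs) = 1/24 / 5/16 = 2/15
P(Z=3 | obs) = 1/48 / 5/16 = 1/15
argmax = 1

argmax_v P(Z = v | obs) = 1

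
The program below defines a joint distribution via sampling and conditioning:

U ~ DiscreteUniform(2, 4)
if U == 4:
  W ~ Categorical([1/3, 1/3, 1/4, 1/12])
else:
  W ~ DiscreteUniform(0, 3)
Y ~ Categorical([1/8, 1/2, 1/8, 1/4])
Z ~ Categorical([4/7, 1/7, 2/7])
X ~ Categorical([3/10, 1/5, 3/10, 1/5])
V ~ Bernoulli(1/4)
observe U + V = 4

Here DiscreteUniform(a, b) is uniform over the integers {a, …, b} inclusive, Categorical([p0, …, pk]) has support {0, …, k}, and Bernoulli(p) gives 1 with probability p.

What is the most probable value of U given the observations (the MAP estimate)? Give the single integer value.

Enumerate traces; 384 have nonzero weight after conditioning:
  (U=3, W=0, Y=0, Z=0, X=0, V=1) weight 1/2240
  (U=3, W=0, Y=0, Z=0, X=1, V=1) weight 1/3360
  (U=3, W=0, Y=0, Z=0, X=2, V=1) weight 1/2240
  (U=3, W=0, Y=0, Z=0, X=3, V=1) weight 1/3360
  (U=3, W=0, Y=0, Z=1, X=0, V=1) weight 1/8960
  (U=3, W=0, Y=0, Z=1, X=1, V=1) weight 1/13440
  (U=3, W=0, Y=0, Z=1, X=2, V=1) weight 1/8960
  (U=3, W=0, Y=0, Z=1, X=3, V=1) weight 1/13440
  (U=4, W=0, Y=0, Z=0, X=0, V=0) weight 1/560
  … 375 more
Group by U:
  weight(U=3) = 1/12
  weight(U=4) = 1/4
Total weight = 1/12 + 1/4 = 1/3
P(U=3 | obs) = 1/12 / 1/3 = 1/4
P(U=4 | obs) = 1/4 / 1/3 = 3/4
argmax = 4

argmax_v P(U = v | obs) = 4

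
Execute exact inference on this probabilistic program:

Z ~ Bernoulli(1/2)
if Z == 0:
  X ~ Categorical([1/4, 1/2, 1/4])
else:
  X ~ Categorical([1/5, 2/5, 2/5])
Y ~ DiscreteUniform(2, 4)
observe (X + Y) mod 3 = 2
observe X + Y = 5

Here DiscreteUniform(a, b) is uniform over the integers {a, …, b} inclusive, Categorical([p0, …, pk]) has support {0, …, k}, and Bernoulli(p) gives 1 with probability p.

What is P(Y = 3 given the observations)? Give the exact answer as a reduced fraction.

Enumerate traces; 4 have nonzero weight after conditioning:
  (Z=0, X=1, Y=4) weight 1/12
  (Z=0, X=2, Y=3) weight 1/24
  (Z=1, X=1, Y=4) weight 1/15
  (Z=1, X=2, Y=3) weight 1/15
Group by Y:
  weight(Y=3) = 13/120
  weight(Y=4) = 3/20
Total weight = 13/120 + 3/20 = 31/120
P(Y=3 | obs) = 13/120 / 31/120 = 13/31
P(Y=4 | obs) = 3/20 / 31/120 = 18/31

P(Y = 3 | obs) = 13/31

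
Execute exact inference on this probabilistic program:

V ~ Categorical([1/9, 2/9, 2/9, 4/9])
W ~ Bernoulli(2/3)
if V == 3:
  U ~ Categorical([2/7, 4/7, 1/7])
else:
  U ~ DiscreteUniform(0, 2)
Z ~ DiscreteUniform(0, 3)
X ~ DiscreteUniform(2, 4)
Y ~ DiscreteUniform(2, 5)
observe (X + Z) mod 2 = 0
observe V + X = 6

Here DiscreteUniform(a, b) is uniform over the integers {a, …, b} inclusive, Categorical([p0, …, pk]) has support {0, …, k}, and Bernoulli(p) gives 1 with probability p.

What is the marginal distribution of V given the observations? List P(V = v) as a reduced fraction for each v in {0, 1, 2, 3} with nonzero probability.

Enumerate traces; 96 have nonzero weight after conditioning:
  (V=2, W=0, U=0, Z=0, X=4, Y=2) weight 1/1944
  (V=2, W=0, U=0, Z=0, X=4, Y=3) weight 1/1944
  (V=2, W=0, U=0, Z=0, X=4, Y=4) weight 1/1944
  (V=2, W=0, U=0, Z=0, X=4, Y=5) weight 1/1944
  (V=2, W=0, U=0, Z=2, X=4, Y=2) weight 1/1944
  (V=2, W=0, U=0, Z=2, X=4, Y=3) weight 1/1944
  (V=2, W=0, U=0, Z=2, X=4, Y=4) weight 1/1944
  (V=2, W=0, U=0, Z=2, X=4, Y=5) weight 1/1944
  (V=3, W=0, U=0, Z=1, X=3, Y=2) weight 1/1134
  … 87 more
Group by V:
  weight(V=2) = 1/27
  weight(V=3) = 2/27
Total weight = 1/27 + 2/27 = 1/9
P(V=2 | obs) = 1/27 / 1/9 = 1/3
P(V=3 | obs) = 2/27 / 1/9 = 2/3

P(V=2) = 1/3, P(V=3) = 2/3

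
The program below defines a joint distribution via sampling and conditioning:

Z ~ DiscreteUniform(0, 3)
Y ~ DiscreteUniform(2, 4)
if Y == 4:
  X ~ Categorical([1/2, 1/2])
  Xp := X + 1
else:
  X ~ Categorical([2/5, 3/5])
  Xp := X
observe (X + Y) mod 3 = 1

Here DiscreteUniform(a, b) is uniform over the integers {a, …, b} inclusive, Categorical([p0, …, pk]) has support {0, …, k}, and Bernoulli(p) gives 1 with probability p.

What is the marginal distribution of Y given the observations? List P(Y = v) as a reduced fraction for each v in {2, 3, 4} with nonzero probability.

Enumerate traces; 8 have nonzero weight after conditioning:
  (Z=0, Y=3, X=1) weight 1/20
  (Z=0, Y=4, X=0) weight 1/24
  (Z=1, Y=3, X=1) weight 1/20
  (Z=1, Y=4, X=0) weight 1/24
  (Z=2, Y=3, X=1) weight 1/20
  (Z=2, Y=4, X=0) weight 1/24
  (Z=3, Y=3, X=1) weight 1/20
  (Z=3, Y=4, X=0) weight 1/24
Group by Y:
  weight(Y=3) = 1/5
  weight(Y=4) = 1/6
Total weight = 1/5 + 1/6 = 11/30
P(Y=3 | obs) = 1/5 / 11/30 = 6/11
P(Y=4 | obs) = 1/6 / 11/30 = 5/11

P(Y=3) = 6/11, P(Y=4) = 5/11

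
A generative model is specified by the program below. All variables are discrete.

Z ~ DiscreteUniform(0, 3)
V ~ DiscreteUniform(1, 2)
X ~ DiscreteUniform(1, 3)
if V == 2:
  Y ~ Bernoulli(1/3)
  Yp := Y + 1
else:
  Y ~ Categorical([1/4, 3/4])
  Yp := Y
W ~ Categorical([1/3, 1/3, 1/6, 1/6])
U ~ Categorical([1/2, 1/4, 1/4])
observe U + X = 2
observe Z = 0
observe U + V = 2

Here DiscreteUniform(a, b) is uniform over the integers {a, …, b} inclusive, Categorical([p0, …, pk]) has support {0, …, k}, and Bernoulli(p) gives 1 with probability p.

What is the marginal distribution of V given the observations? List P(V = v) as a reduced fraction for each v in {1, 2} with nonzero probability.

P(V=1) = 1/3, P(V=2) = 2/3

Enumerate traces; 16 have nonzero weight after conditioning:
  (Z=0, V=1, X=1, Y=0, W=0, U=1) weight 1/1152
  (Z=0, V=1, X=1, Y=0, W=1, U=1) weight 1/1152
  (Z=0, V=1, X=1, Y=0, W=2, U=1) weight 1/2304
  (Z=0, V=1, X=1, Y=0, W=3, U=1) weight 1/2304
  (Z=0, V=1, X=1, Y=1, W=0, U=1) weight 1/384
  (Z=0, V=1, X=1, Y=1, W=1, U=1) weight 1/384
  (Z=0, V=1, X=1, Y=1, W=2, U=1) weight 1/768
  (Z=0, V=1, X=1, Y=1, W=3, U=1) weight 1/768
  (Z=0, V=2, X=2, Y=0, W=0, U=0) weight 1/216
  … 7 more
Group by V:
  weight(V=1) = 1/96
  weight(V=2) = 1/48
Total weight = 1/96 + 1/48 = 1/32
P(V=1 | obs) = 1/96 / 1/32 = 1/3
P(V=2 | obs) = 1/48 / 1/32 = 2/3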